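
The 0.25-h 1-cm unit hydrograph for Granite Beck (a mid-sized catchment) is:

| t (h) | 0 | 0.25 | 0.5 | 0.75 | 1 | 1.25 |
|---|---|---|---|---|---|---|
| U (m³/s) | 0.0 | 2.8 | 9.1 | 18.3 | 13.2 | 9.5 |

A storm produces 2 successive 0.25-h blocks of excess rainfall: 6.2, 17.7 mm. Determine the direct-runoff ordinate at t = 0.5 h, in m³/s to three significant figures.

By discrete convolution, Q_j = Σ (P_i / 10 mm) · U_{j−i}.
At t = 0.5 h (j=2): Q = (6.2/10)·9.1 + (17.7/10)·2.8 = 10.6 m³/s.

Q ≈ 10.6 m³/s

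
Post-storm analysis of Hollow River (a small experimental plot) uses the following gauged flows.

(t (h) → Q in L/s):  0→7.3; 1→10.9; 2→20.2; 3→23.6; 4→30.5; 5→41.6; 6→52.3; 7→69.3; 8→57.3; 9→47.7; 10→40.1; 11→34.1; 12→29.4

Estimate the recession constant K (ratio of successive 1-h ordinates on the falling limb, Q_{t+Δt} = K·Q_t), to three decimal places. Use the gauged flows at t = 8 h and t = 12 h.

K ≈ 0.846

Using the recession-limb readings at t = 8 h and t = 12 h: Q falls from 57.3 to 29.4 L/s over 4 intervals.
K = (Q₂/Q₁)^(1/4) = (29.4/57.3)^(1/4) = 0.846.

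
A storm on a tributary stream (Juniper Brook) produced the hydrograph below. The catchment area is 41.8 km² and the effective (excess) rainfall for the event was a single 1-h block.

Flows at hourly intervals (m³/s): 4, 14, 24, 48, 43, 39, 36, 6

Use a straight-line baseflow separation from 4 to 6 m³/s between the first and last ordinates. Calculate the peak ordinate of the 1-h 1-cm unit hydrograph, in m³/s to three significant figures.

Direct runoff: 0.00, 9.71, 19.43, 43.14, 37.86, 33.57, 30.29, 0.00 m³/s; ΣQ_DR = 174.0 m³/s, peak = 43.14 m³/s.
Runoff depth d = ΣQ_DR·Δt / A = 174.0 × 3600 / (41.8 km²) = 14.99 mm.
The 1-cm UH is the DRH scaled by (10 mm)/d, so U_p = 43.14 × 10/14.99 = 28.8 m³/s.

U_p ≈ 28.8 m³/s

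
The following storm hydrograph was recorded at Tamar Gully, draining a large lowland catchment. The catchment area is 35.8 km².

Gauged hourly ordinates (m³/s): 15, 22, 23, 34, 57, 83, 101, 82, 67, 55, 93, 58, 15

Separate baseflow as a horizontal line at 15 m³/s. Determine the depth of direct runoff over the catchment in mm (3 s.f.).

Direct runoff: 0.0, 7.0, 8.0, 19.0, 42.0, 68.0, 86.0, 67.0, 52.0, 40.0, 78.0, 43.0, 0.0 m³/s; ΣQ_DR = 510.0 m³/s.
V = ΣQ_DR · Δt = 510.0 × 3600 s = 1.836 × 10^6 m³.
Over A = 35.8 km², depth = V / A = 51.3 mm.

d ≈ 51.3 mm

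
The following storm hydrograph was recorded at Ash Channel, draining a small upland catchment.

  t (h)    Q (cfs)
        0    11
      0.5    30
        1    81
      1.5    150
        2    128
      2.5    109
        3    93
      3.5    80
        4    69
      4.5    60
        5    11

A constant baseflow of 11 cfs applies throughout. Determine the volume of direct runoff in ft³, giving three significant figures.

V ≈ 1.26 × 10^6 ft³

Direct-runoff ordinates (Q − Q_b): 0.0, 19.0, 70.0, 139.0, 117.0, 98.0, 82.0, 69.0, 58.0, 49.0, 0.0 cfs.
ΣQ_DR = 701.0 cfs.
With Δt = 0.5 h = 1800 s, V = ΣQ_DR · Δt = 701.0 × 1800 = 1.26 × 10^6 ft³.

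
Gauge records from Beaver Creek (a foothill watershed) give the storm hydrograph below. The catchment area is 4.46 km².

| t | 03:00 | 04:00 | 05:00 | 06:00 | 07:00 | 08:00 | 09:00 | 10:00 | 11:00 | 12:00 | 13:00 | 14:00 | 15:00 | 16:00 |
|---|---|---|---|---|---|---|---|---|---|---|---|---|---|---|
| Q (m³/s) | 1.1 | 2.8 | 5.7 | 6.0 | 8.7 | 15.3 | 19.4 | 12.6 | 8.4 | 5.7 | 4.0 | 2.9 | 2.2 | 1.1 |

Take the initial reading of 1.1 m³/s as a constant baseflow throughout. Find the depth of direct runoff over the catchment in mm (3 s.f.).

Direct runoff: 0.0, 1.7, 4.6, 4.9, 7.6, 14.2, 18.3, 11.5, 7.3, 4.6, 2.9, 1.8, 1.1, 0.0 m³/s; ΣQ_DR = 80.50 m³/s.
V = ΣQ_DR · Δt = 80.50 × 3600 s = 2.898 × 10^5 m³.
Over A = 4.46 km², depth = V / A = 65.0 mm.

d ≈ 65.0 mm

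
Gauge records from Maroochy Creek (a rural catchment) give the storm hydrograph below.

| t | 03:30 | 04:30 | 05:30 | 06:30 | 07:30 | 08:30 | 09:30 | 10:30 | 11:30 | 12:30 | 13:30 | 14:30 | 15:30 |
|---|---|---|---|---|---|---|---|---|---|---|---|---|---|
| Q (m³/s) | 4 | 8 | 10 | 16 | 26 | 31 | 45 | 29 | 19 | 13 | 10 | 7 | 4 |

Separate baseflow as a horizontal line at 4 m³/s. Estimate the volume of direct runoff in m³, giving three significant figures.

Direct-runoff ordinates (Q − Q_b): 0.0, 4.0, 6.0, 12.0, 22.0, 27.0, 41.0, 25.0, 15.0, 9.0, 6.0, 3.0, 0.0 m³/s.
ΣQ_DR = 170.0 m³/s.
With Δt = 1 h = 3600 s, V = ΣQ_DR · Δt = 170.0 × 3600 = 6.12 × 10^5 m³.

V ≈ 6.12 × 10^5 m³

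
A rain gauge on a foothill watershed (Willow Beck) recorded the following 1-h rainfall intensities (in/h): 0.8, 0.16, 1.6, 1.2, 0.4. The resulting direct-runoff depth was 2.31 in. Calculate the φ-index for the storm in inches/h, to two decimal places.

Only the 3 blocks with intensity above φ contribute runoff: 0.8, 1.6, 1.2 in/h.
Σ(I−φ)·Δt = d  ⇒  (0.8+1.6+1.2 − 3φ)·1 = 2.31
φ = (3.600 − 2.31/1) / 3 = 0.43 in/h.

φ ≈ 0.43 in/h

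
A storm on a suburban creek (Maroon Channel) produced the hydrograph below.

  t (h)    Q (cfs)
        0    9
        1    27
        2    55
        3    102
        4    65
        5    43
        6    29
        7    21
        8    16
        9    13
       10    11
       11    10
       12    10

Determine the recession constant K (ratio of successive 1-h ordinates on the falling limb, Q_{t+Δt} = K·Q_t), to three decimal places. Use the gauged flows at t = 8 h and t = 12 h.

Using the recession-limb readings at t = 8 h and t = 12 h: Q falls from 16 to 10 cfs over 4 intervals.
K = (Q₂/Q₁)^(1/4) = (10/16)^(1/4) = 0.889.

K ≈ 0.889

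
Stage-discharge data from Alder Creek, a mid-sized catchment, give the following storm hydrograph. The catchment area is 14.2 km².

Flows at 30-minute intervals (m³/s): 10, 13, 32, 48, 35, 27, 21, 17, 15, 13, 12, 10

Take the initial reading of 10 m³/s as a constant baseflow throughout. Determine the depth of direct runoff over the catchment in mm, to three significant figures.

d ≈ 16.9 mm

Direct runoff: 0.0, 3.0, 22.0, 38.0, 25.0, 17.0, 11.0, 7.0, 5.0, 3.0, 2.0, 0.0 m³/s; ΣQ_DR = 133.0 m³/s.
V = ΣQ_DR · Δt = 133.0 × 1800 s = 2.394 × 10^5 m³.
Over A = 14.2 km², depth = V / A = 16.9 mm.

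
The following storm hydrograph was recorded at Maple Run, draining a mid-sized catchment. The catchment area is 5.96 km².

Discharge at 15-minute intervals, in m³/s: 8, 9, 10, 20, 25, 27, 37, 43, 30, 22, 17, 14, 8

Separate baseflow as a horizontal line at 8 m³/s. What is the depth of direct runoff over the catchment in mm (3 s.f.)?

Direct runoff: 0.0, 1.0, 2.0, 12.0, 17.0, 19.0, 29.0, 35.0, 22.0, 14.0, 9.0, 6.0, 0.0 m³/s; ΣQ_DR = 166.0 m³/s.
V = ΣQ_DR · Δt = 166.0 × 900 s = 1.494 × 10^5 m³.
Over A = 5.96 km², depth = V / A = 25.1 mm.

d ≈ 25.1 mm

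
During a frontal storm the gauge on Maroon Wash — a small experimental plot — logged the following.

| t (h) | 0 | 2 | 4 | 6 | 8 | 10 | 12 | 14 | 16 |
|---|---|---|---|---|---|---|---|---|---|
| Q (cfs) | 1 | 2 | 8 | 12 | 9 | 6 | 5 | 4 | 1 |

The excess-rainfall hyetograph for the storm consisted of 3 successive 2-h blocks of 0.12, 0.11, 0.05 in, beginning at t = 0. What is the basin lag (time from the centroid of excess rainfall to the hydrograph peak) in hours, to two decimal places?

t_L ≈ 3.50 h

Centroid of excess rainfall: t_c = Σ P_i·t̄_i / ΣP_i = 2.5000 h (block centres at 1, 3, 5 h).
Hydrograph peak occurs at t = 6 h, so basin lag t_L = 6 − 2.5000 = 3.50 h.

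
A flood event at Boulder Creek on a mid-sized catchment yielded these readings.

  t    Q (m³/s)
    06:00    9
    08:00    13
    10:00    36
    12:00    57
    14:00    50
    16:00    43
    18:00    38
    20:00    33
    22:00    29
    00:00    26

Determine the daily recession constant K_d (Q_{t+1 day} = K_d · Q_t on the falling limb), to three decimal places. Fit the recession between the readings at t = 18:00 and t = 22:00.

Between t = 18:00 and t = 22:00 the flow falls from 38 to 29 m³/s over 2×2 h = 4 h.
Per-interval ratio K = (29/38)^(1/2) = 0.8736; K_d = K^(24/2) = 0.198.

K_d ≈ 0.198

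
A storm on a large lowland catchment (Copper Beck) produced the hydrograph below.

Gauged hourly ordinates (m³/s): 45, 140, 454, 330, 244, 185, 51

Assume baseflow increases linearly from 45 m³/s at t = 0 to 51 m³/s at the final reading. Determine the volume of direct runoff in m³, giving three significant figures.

Direct-runoff ordinates (Q − Q_b): 0.00, 94.00, 407.00, 282.00, 195.00, 135.00, 0.00 m³/s.
ΣQ_DR = 1113 m³/s.
With Δt = 1 h = 3600 s, V = ΣQ_DR · Δt = 1113 × 3600 = 4.01 × 10^6 m³.

V ≈ 4.01 × 10^6 m³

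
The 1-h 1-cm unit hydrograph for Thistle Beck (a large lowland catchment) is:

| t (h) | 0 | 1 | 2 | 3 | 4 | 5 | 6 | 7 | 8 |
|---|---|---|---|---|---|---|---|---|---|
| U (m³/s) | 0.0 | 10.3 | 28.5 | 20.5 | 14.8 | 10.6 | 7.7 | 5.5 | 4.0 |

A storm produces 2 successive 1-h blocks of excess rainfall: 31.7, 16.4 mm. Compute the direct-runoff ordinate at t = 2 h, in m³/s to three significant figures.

Q ≈ 107 m³/s

By discrete convolution, Q_j = Σ (P_i / 10 mm) · U_{j−i}.
At t = 2 h (j=2): Q = (31.7/10)·28.5 + (16.4/10)·10.3 = 107 m³/s.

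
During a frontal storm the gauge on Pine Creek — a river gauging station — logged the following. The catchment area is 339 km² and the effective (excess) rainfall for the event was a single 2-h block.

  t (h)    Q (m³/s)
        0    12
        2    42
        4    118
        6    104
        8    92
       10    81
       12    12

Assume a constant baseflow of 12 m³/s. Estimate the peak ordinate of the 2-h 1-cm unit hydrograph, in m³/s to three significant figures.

U_p ≈ 132 m³/s

Direct runoff: 0.0, 30.0, 106.0, 92.0, 80.0, 69.0, 0.0 m³/s; ΣQ_DR = 377.0 m³/s, peak = 106.0 m³/s.
Runoff depth d = ΣQ_DR·Δt / A = 377.0 × 7200 / (339 km²) = 8.007 mm.
The 1-cm UH is the DRH scaled by (10 mm)/d, so U_p = 106.0 × 10/8.007 = 132 m³/s.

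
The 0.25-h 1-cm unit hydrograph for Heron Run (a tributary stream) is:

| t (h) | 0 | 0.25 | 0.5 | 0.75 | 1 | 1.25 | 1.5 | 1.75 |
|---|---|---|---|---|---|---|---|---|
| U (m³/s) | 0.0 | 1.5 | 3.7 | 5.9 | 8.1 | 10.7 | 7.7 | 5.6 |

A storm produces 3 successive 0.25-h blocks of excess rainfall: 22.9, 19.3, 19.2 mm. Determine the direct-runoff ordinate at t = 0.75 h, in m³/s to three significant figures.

Q ≈ 23.5 m³/s

By discrete convolution, Q_j = Σ (P_i / 10 mm) · U_{j−i}.
At t = 0.75 h (j=3): Q = (22.9/10)·5.9 + (19.3/10)·3.7 + (19.2/10)·1.5 = 23.5 m³/s.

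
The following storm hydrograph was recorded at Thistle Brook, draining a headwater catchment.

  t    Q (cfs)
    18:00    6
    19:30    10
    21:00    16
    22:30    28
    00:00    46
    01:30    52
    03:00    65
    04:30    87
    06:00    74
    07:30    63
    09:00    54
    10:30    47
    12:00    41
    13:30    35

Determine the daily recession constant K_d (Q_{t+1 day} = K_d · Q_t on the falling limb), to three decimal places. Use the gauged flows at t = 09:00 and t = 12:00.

Between t = 09:00 and t = 12:00 the flow falls from 54 to 41 cfs over 2×1.5 h = 3 h.
Per-interval ratio K = (41/54)^(1/2) = 0.8714; K_d = K^(24/1.5) = 0.110.

K_d ≈ 0.110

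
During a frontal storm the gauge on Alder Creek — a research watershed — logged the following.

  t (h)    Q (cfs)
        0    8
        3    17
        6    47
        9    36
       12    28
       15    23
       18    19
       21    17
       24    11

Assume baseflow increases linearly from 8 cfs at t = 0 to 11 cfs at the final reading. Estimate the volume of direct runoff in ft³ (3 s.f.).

Direct-runoff ordinates (Q − Q_b): 0.00, 8.62, 38.25, 26.88, 18.50, 13.12, 8.75, 6.38, 0.00 cfs.
ΣQ_DR = 120.5 cfs.
With Δt = 3 h = 10800 s, V = ΣQ_DR · Δt = 120.5 × 10800 = 1.30 × 10^6 ft³.

V ≈ 1.30 × 10^6 ft³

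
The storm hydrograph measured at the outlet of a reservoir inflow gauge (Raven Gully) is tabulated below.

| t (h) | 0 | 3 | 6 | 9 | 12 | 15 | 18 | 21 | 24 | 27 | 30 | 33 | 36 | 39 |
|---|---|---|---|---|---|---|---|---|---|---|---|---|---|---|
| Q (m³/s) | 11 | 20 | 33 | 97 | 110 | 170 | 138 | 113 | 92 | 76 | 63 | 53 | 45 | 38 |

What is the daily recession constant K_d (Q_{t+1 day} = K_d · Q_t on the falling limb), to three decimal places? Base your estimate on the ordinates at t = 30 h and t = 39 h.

K_d ≈ 0.260

Between t = 30 h and t = 39 h the flow falls from 63 to 38 m³/s over 3×3 h = 9 h.
Per-interval ratio K = (38/63)^(1/3) = 0.8449; K_d = K^(24/3) = 0.260.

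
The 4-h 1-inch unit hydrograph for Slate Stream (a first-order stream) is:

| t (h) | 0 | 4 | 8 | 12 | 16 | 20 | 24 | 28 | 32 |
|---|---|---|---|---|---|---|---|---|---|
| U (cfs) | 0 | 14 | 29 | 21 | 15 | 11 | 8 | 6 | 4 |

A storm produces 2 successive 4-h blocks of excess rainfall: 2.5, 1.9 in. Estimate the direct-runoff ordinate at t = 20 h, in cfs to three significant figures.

Q ≈ 56.0 cfs

By discrete convolution, Q_j = Σ (P_i / 1 in) · U_{j−i}.
At t = 20 h (j=5): Q = (2.5/1)·11 + (1.9/1)·15 = 56.0 cfs.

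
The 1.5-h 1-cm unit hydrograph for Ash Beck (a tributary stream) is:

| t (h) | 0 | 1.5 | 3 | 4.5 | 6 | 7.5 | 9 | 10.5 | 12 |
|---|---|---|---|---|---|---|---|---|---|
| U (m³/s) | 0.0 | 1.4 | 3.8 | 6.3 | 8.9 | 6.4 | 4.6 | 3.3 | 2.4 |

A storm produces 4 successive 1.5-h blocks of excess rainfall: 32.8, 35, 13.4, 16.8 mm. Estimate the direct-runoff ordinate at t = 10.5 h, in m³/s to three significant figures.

Q ≈ 50.5 m³/s

By discrete convolution, Q_j = Σ (P_i / 10 mm) · U_{j−i}.
At t = 10.5 h (j=7): Q = (32.8/10)·3.3 + (35/10)·4.6 + (13.4/10)·6.4 + (16.8/10)·8.9 = 50.5 m³/s.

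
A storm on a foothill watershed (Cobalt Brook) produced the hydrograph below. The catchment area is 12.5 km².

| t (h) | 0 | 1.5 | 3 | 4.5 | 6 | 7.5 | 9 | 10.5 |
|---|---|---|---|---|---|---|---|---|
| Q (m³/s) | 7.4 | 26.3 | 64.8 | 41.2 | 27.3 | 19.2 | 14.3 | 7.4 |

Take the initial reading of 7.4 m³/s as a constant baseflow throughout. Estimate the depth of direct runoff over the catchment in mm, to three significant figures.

d ≈ 64.2 mm

Direct runoff: 0.0, 18.9, 57.4, 33.8, 19.9, 11.8, 6.9, 0.0 m³/s; ΣQ_DR = 148.7 m³/s.
V = ΣQ_DR · Δt = 148.7 × 5400 s = 8.030 × 10^5 m³.
Over A = 12.5 km², depth = V / A = 64.2 mm.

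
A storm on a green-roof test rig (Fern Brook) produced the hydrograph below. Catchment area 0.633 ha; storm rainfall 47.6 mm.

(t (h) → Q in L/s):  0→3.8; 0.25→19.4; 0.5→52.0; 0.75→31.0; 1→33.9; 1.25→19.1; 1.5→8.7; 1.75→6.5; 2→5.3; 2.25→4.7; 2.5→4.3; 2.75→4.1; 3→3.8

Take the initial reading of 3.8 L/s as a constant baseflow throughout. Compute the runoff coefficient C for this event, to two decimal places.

ΣQ_DR = 147.2 L/s; V = ΣQ_DR·Δt = 1.325 × 10^5 L.
Runoff depth d = V / A = 20.93 mm.
C = d / P = 20.93 / 47.6 = 0.44.

C ≈ 0.44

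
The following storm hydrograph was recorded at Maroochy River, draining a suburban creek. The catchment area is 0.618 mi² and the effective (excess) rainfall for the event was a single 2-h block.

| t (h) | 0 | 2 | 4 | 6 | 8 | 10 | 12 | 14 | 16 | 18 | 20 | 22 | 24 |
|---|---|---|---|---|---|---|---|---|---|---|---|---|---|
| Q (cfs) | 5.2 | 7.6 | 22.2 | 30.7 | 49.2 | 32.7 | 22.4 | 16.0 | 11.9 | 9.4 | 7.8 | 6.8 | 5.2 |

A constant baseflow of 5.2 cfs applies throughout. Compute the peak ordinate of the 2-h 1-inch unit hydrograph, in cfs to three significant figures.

U_p ≈ 55.0 cfs

Direct runoff: 0.0, 2.4, 17.0, 25.5, 44.0, 27.5, 17.2, 10.8, 6.7, 4.2, 2.6, 1.6, 0.0 cfs; ΣQ_DR = 159.5 cfs, peak = 44.0 cfs.
Runoff depth d = ΣQ_DR·Δt / A = 159.5 × 7200 / (0.618 mi²) = 0.7999 in.
The 1-inch UH is the DRH scaled by (1 in)/d, so U_p = 44.0 × 1/0.7999 = 55.0 cfs.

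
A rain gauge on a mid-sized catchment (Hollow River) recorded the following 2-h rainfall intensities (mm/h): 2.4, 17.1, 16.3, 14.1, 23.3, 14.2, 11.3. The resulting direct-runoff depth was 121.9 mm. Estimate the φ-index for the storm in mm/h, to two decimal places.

Only the 6 blocks with intensity above φ contribute runoff: 17.1, 16.3, 14.1, 23.3, 14.2, 11.3 mm/h.
Σ(I−φ)·Δt = d  ⇒  (17.1+16.3+14.1+23.3+14.2+11.3 − 6φ)·2 = 121.9
φ = (96.30 − 121.9/2) / 6 = 5.89 mm/h.

φ ≈ 5.89 mm/h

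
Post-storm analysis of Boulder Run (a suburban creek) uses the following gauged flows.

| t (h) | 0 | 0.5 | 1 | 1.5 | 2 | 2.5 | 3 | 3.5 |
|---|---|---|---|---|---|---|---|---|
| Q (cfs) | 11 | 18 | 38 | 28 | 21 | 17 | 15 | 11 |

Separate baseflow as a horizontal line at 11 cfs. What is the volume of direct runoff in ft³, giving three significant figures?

V ≈ 1.28 × 10^5 ft³

Direct-runoff ordinates (Q − Q_b): 0.0, 7.0, 27.0, 17.0, 10.0, 6.0, 4.0, 0.0 cfs.
ΣQ_DR = 71.00 cfs.
With Δt = 0.5 h = 1800 s, V = ΣQ_DR · Δt = 71.00 × 1800 = 1.28 × 10^5 ft³.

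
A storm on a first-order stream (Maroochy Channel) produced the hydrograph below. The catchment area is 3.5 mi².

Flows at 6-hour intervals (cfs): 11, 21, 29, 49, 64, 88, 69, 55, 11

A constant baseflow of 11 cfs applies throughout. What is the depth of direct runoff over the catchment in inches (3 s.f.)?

d ≈ 0.792 in

Direct runoff: 0.0, 10.0, 18.0, 38.0, 53.0, 77.0, 58.0, 44.0, 0.0 cfs; ΣQ_DR = 298.0 cfs.
V = ΣQ_DR · Δt = 298.0 × 21600 s = 6.437 × 10^6 ft³.
Over A = 3.5 mi², depth = V / A = 0.792 in.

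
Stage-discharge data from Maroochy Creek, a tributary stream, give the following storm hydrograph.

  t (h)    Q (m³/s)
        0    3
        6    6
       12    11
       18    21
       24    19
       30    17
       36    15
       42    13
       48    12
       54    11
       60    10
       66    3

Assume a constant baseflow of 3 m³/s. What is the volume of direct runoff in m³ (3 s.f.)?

Direct-runoff ordinates (Q − Q_b): 0.0, 3.0, 8.0, 18.0, 16.0, 14.0, 12.0, 10.0, 9.0, 8.0, 7.0, 0.0 m³/s.
ΣQ_DR = 105.0 m³/s.
With Δt = 6 h = 21600 s, V = ΣQ_DR · Δt = 105.0 × 21600 = 2.27 × 10^6 m³.

V ≈ 2.27 × 10^6 m³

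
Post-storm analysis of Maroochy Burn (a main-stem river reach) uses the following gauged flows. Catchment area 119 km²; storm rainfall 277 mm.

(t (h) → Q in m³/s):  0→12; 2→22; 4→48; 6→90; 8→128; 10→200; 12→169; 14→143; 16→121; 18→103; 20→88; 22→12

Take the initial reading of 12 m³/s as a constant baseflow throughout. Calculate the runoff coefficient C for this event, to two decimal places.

C ≈ 0.22

ΣQ_DR = 992.0 m³/s; V = ΣQ_DR·Δt = 7.142 × 10^6 m³.
Runoff depth d = V / A = 60.02 mm.
C = d / P = 60.02 / 277 = 0.22.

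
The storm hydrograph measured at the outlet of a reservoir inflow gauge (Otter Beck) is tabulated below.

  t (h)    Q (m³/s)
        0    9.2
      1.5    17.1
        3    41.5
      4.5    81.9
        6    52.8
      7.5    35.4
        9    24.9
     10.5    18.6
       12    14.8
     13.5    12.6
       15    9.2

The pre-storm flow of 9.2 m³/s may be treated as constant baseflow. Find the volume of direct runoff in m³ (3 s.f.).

Direct-runoff ordinates (Q − Q_b): 0.0, 7.9, 32.3, 72.7, 43.6, 26.2, 15.7, 9.4, 5.6, 3.4, 0.0 m³/s.
ΣQ_DR = 216.8 m³/s.
With Δt = 1.5 h = 5400 s, V = ΣQ_DR · Δt = 216.8 × 5400 = 1.17 × 10^6 m³.

V ≈ 1.17 × 10^6 m³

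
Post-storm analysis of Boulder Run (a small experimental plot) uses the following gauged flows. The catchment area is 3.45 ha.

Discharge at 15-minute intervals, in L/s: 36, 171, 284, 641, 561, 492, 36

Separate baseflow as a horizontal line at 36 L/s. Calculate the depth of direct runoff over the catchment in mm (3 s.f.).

Direct runoff: 0.0, 135.0, 248.0, 605.0, 525.0, 456.0, 0.0 L/s; ΣQ_DR = 1969 L/s.
V = ΣQ_DR · Δt = 1969 × 900 s = 1.772 × 10^6 L.
Over A = 3.45 ha, depth = V / A = 51.4 mm.

d ≈ 51.4 mm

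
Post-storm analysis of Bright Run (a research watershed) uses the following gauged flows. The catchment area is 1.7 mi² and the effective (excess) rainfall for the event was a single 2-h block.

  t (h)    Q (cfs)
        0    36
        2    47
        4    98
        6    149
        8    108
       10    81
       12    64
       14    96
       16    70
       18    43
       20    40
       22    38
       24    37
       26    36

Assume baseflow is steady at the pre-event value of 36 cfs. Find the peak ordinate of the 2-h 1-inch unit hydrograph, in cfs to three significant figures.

U_p ≈ 141 cfs

Direct runoff: 0.0, 11.0, 62.0, 113.0, 72.0, 45.0, 28.0, 60.0, 34.0, 7.0, 4.0, 2.0, 1.0, 0.0 cfs; ΣQ_DR = 439.0 cfs, peak = 113.0 cfs.
Runoff depth d = ΣQ_DR·Δt / A = 439.0 × 7200 / (1.7 mi²) = 0.8003 in.
The 1-inch UH is the DRH scaled by (1 in)/d, so U_p = 113.0 × 1/0.8003 = 141 cfs.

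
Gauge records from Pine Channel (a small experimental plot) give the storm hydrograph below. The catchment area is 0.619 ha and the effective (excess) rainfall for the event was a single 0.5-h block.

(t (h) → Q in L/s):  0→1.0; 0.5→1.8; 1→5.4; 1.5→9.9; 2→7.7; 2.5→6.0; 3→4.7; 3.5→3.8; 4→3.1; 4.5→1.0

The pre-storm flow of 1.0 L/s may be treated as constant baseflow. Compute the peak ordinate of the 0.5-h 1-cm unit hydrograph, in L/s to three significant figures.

U_p ≈ 8.90 L/s

Direct runoff: 0.0, 0.8, 4.4, 8.9, 6.7, 5.0, 3.7, 2.8, 2.1, 0.0 L/s; ΣQ_DR = 34.40 L/s, peak = 8.9 L/s.
Runoff depth d = ΣQ_DR·Δt / A = 34.40 × 1800 / (0.619 ha) = 10.00 mm.
The 1-cm UH is the DRH scaled by (10 mm)/d, so U_p = 8.9 × 10/10.00 = 8.90 L/s.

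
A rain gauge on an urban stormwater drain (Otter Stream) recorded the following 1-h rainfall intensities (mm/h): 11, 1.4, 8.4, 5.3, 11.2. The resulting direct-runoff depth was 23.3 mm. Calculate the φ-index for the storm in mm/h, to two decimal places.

φ ≈ 3.15 mm/h

Only the 4 blocks with intensity above φ contribute runoff: 11, 8.4, 5.3, 11.2 mm/h.
Σ(I−φ)·Δt = d  ⇒  (11+8.4+5.3+11.2 − 4φ)·1 = 23.3
φ = (35.90 − 23.3/1) / 4 = 3.15 mm/h.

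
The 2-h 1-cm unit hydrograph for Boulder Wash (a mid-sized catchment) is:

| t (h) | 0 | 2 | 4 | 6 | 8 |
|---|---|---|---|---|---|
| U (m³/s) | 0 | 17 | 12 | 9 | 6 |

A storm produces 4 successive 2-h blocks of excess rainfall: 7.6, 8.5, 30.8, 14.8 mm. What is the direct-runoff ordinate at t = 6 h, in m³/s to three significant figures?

By discrete convolution, Q_j = Σ (P_i / 10 mm) · U_{j−i}.
At t = 6 h (j=3): Q = (7.6/10)·9 + (8.5/10)·12 + (30.8/10)·17 + (14.8/10)·0 = 69.4 m³/s.

Q ≈ 69.4 m³/s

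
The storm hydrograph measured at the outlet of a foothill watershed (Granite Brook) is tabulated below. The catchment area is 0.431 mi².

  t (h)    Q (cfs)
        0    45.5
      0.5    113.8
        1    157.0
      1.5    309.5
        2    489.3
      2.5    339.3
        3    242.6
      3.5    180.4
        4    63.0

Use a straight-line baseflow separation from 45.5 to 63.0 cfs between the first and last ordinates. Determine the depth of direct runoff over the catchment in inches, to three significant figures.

d ≈ 2.61 in

Direct runoff: 0.00, 66.11, 107.12, 257.44, 435.05, 282.86, 183.97, 119.59, 0.00 cfs; ΣQ_DR = 1452 cfs.
V = ΣQ_DR · Δt = 1452 × 1800 s = 2.614 × 10^6 ft³.
Over A = 0.431 mi², depth = V / A = 2.61 in.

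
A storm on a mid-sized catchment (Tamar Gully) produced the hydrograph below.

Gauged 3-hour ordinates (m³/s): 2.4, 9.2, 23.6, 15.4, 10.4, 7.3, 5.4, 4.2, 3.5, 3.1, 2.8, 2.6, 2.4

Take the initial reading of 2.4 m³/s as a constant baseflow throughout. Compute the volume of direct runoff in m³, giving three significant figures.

V ≈ 6.60 × 10^5 m³

Direct-runoff ordinates (Q − Q_b): 0.0, 6.8, 21.2, 13.0, 8.0, 4.9, 3.0, 1.8, 1.1, 0.7, 0.4, 0.2, 0.0 m³/s.
ΣQ_DR = 61.10 m³/s.
With Δt = 3 h = 10800 s, V = ΣQ_DR · Δt = 61.10 × 10800 = 6.60 × 10^5 m³.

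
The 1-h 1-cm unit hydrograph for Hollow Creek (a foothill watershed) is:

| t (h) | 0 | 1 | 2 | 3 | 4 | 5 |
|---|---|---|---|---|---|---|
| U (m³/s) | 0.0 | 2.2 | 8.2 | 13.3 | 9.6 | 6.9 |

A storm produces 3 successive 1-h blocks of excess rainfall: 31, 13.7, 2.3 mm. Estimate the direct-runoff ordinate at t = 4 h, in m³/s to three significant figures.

Q ≈ 49.9 m³/s

By discrete convolution, Q_j = Σ (P_i / 10 mm) · U_{j−i}.
At t = 4 h (j=4): Q = (31/10)·9.6 + (13.7/10)·13.3 + (2.3/10)·8.2 = 49.9 m³/s.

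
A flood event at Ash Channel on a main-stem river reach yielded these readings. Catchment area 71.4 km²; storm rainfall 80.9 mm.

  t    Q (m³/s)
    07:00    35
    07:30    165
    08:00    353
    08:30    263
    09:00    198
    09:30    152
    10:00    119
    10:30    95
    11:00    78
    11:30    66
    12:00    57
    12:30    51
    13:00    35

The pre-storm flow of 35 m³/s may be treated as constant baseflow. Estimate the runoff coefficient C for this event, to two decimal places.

C ≈ 0.38

ΣQ_DR = 1212 m³/s; V = ΣQ_DR·Δt = 2.182 × 10^6 m³.
Runoff depth d = V / A = 30.55 mm.
C = d / P = 30.55 / 80.9 = 0.38.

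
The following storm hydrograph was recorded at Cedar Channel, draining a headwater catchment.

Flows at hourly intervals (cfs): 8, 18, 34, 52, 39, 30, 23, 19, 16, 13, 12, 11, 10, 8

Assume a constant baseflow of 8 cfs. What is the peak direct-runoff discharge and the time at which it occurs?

Q_p = 44.0 cfs at t = 3 h

Subtracting baseflow gives direct-runoff ordinates: 0.0, 10.0, 26.0, 44.0, 31.0, 22.0, 15.0, 11.0, 8.0, 5.0, 4.0, 3.0, 2.0, 0.0 cfs.
The maximum is 44.0 cfs, occurring at the reading for t = 3 h.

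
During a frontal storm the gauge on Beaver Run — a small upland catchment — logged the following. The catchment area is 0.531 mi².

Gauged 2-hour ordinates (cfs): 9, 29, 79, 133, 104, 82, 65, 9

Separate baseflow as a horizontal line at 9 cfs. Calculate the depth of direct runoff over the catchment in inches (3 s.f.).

Direct runoff: 0.0, 20.0, 70.0, 124.0, 95.0, 73.0, 56.0, 0.0 cfs; ΣQ_DR = 438.0 cfs.
V = ΣQ_DR · Δt = 438.0 × 7200 s = 3.154 × 10^6 ft³.
Over A = 0.531 mi², depth = V / A = 2.56 in.

d ≈ 2.56 in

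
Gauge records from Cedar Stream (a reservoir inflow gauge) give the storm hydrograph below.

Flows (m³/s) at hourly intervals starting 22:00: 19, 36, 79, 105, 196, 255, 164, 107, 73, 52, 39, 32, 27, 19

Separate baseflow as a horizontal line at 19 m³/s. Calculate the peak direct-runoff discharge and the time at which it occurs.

Subtracting baseflow gives direct-runoff ordinates: 0.0, 17.0, 60.0, 86.0, 177.0, 236.0, 145.0, 88.0, 54.0, 33.0, 20.0, 13.0, 8.0, 0.0 m³/s.
The maximum is 236.0 m³/s, occurring at the reading for t = 03:00.

Q_p = 236.0 m³/s at t = 03:00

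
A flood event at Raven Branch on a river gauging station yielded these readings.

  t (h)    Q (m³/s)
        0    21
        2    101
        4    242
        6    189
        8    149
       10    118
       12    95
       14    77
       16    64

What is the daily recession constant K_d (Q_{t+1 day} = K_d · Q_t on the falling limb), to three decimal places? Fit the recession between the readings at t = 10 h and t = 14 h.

Between t = 10 h and t = 14 h the flow falls from 118 to 77 m³/s over 2×2 h = 4 h.
Per-interval ratio K = (77/118)^(1/2) = 0.8078; K_d = K^(24/2) = 0.077.

K_d ≈ 0.077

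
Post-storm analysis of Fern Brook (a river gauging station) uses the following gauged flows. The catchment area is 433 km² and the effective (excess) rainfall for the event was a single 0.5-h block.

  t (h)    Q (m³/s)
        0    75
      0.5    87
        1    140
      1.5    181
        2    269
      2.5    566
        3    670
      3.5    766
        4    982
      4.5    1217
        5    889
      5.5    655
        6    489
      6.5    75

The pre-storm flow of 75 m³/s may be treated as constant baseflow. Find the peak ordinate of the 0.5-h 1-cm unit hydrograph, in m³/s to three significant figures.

Direct runoff: 0.0, 12.0, 65.0, 106.0, 194.0, 491.0, 595.0, 691.0, 907.0, 1142.0, 814.0, 580.0, 414.0, 0.0 m³/s; ΣQ_DR = 6011 m³/s, peak = 1142.0 m³/s.
Runoff depth d = ΣQ_DR·Δt / A = 6011 × 1800 / (433 km²) = 24.99 mm.
The 1-cm UH is the DRH scaled by (10 mm)/d, so U_p = 1142.0 × 10/24.99 = 457 m³/s.

U_p ≈ 457 m³/s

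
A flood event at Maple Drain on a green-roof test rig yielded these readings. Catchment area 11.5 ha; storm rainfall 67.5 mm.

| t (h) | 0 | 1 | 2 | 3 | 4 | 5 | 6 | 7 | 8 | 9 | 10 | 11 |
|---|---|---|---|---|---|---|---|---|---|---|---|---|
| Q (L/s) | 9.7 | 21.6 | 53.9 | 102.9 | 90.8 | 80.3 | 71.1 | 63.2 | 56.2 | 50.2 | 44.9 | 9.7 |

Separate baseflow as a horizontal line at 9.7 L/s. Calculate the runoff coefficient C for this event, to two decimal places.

ΣQ_DR = 538.1 L/s; V = ΣQ_DR·Δt = 1.937 × 10^6 L.
Runoff depth d = V / A = 16.84 mm.
C = d / P = 16.84 / 67.5 = 0.25.

C ≈ 0.25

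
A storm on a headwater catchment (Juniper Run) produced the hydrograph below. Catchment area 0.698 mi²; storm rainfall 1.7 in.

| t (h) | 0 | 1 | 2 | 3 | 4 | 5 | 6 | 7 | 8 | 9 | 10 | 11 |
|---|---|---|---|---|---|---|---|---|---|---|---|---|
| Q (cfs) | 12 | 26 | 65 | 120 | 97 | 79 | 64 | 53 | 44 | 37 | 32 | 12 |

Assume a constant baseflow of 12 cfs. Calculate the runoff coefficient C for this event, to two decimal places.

ΣQ_DR = 497.0 cfs; V = ΣQ_DR·Δt = 1.789 × 10^6 ft³.
Runoff depth d = V / A = 1.103 in.
C = d / P = 1.103 / 1.7 = 0.65.

C ≈ 0.65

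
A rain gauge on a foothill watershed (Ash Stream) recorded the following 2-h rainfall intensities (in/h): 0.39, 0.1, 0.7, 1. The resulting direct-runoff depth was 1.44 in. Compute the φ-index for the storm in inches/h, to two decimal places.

φ ≈ 0.49 in/h

Only the 2 blocks with intensity above φ contribute runoff: 0.7, 1 in/h.
Σ(I−φ)·Δt = d  ⇒  (0.7+1 − 2φ)·2 = 1.44
φ = (1.700 − 1.44/2) / 2 = 0.49 in/h.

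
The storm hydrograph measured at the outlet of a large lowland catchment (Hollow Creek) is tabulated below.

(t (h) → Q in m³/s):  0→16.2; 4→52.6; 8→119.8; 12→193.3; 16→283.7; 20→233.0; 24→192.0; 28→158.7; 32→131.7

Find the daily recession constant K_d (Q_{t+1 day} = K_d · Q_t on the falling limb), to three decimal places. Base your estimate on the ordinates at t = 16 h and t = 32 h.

K_d ≈ 0.316

Between t = 16 h and t = 32 h the flow falls from 283.7 to 131.7 m³/s over 4×4 h = 16 h.
Per-interval ratio K = (131.7/283.7)^(1/4) = 0.8254; K_d = K^(24/4) = 0.316.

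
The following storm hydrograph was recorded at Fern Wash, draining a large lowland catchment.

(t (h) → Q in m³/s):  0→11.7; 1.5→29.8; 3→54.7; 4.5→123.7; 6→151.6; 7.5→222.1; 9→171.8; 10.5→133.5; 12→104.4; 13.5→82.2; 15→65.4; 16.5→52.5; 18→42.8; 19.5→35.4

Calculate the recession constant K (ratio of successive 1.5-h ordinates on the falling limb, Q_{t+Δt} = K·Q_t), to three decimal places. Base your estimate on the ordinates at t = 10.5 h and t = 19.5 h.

Using the recession-limb readings at t = 10.5 h and t = 19.5 h: Q falls from 133.5 to 35.4 m³/s over 6 intervals.
K = (Q₂/Q₁)^(1/6) = (35.4/133.5)^(1/6) = 0.802.

K ≈ 0.802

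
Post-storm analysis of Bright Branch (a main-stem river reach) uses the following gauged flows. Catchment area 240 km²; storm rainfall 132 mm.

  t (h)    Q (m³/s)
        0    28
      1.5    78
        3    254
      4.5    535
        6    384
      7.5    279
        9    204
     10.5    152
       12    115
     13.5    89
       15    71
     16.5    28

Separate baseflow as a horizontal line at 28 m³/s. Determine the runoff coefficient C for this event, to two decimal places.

C ≈ 0.32

ΣQ_DR = 1881 m³/s; V = ΣQ_DR·Δt = 1.016 × 10^7 m³.
Runoff depth d = V / A = 42.32 mm.
C = d / P = 42.32 / 132 = 0.32.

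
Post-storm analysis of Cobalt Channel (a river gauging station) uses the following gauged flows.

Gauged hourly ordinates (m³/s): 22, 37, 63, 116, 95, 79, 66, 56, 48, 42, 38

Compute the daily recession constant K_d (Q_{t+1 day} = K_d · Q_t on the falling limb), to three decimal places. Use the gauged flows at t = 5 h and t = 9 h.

K_d ≈ 0.023

Between t = 5 h and t = 9 h the flow falls from 79 to 42 m³/s over 4×1 h = 4 h.
Per-interval ratio K = (42/79)^(1/4) = 0.8539; K_d = K^(24/1) = 0.023.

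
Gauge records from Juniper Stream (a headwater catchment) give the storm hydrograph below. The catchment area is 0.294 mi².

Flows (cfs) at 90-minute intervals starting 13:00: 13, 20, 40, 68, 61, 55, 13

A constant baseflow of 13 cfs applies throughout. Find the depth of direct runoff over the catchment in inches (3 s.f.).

Direct runoff: 0.0, 7.0, 27.0, 55.0, 48.0, 42.0, 0.0 cfs; ΣQ_DR = 179.0 cfs.
V = ΣQ_DR · Δt = 179.0 × 5400 s = 9.666 × 10^5 ft³.
Over A = 0.294 mi², depth = V / A = 1.42 in.

d ≈ 1.42 in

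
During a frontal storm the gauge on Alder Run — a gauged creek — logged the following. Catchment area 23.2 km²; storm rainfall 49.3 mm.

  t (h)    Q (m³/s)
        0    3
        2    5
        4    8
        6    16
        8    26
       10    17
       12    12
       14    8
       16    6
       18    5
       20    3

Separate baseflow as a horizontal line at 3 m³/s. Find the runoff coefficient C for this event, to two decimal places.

ΣQ_DR = 76.00 m³/s; V = ΣQ_DR·Δt = 5.472 × 10^5 m³.
Runoff depth d = V / A = 23.59 mm.
C = d / P = 23.59 / 49.3 = 0.48.

C ≈ 0.48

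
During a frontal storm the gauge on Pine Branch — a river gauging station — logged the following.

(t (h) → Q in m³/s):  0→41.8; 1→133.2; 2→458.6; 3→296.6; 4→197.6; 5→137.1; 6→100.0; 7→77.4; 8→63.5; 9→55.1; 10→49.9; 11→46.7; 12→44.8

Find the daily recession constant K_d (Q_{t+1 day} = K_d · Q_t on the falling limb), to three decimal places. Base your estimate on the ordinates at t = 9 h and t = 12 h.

K_d ≈ 0.191

Between t = 9 h and t = 12 h the flow falls from 55.1 to 44.8 m³/s over 3×1 h = 3 h.
Per-interval ratio K = (44.8/55.1)^(1/3) = 0.9333; K_d = K^(24/1) = 0.191.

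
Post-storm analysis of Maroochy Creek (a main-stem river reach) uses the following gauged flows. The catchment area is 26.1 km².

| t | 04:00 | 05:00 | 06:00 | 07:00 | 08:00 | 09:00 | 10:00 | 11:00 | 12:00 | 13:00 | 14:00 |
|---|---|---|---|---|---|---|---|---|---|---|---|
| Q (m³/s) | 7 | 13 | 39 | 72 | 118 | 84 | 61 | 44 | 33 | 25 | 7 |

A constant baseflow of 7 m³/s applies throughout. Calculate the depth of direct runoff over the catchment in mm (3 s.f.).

d ≈ 58.8 mm

Direct runoff: 0.0, 6.0, 32.0, 65.0, 111.0, 77.0, 54.0, 37.0, 26.0, 18.0, 0.0 m³/s; ΣQ_DR = 426.0 m³/s.
V = ΣQ_DR · Δt = 426.0 × 3600 s = 1.534 × 10^6 m³.
Over A = 26.1 km², depth = V / A = 58.8 mm.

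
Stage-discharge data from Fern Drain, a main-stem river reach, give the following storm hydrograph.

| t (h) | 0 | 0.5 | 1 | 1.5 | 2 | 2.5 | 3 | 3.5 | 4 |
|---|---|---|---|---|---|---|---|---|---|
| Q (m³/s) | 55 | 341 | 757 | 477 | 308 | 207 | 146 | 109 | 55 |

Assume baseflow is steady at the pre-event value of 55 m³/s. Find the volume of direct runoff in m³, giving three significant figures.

Direct-runoff ordinates (Q − Q_b): 0.0, 286.0, 702.0, 422.0, 253.0, 152.0, 91.0, 54.0, 0.0 m³/s.
ΣQ_DR = 1960 m³/s.
With Δt = 0.5 h = 1800 s, V = ΣQ_DR · Δt = 1960 × 1800 = 3.53 × 10^6 m³.

V ≈ 3.53 × 10^6 m³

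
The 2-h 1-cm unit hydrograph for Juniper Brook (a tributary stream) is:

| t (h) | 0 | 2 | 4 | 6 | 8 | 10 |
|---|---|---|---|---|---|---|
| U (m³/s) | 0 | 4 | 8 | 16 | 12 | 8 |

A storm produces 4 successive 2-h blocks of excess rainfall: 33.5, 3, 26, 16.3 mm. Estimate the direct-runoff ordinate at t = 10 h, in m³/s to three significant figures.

By discrete convolution, Q_j = Σ (P_i / 10 mm) · U_{j−i}.
At t = 10 h (j=5): Q = (33.5/10)·8 + (3/10)·12 + (26/10)·16 + (16.3/10)·8 = 85.0 m³/s.

Q ≈ 85.0 m³/s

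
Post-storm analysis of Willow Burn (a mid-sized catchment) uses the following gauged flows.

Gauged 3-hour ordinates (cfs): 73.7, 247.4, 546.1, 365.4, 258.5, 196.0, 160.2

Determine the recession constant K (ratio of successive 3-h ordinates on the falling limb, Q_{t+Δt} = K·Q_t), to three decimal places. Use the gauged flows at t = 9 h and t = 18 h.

Using the recession-limb readings at t = 9 h and t = 18 h: Q falls from 365.4 to 160.2 cfs over 3 intervals.
K = (Q₂/Q₁)^(1/3) = (160.2/365.4)^(1/3) = 0.760.

K ≈ 0.760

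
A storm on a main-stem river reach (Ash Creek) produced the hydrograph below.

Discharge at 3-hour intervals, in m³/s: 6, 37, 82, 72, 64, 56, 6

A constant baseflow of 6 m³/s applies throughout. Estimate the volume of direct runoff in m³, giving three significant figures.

Direct-runoff ordinates (Q − Q_b): 0.0, 31.0, 76.0, 66.0, 58.0, 50.0, 0.0 m³/s.
ΣQ_DR = 281.0 m³/s.
With Δt = 3 h = 10800 s, V = ΣQ_DR · Δt = 281.0 × 10800 = 3.03 × 10^6 m³.

V ≈ 3.03 × 10^6 m³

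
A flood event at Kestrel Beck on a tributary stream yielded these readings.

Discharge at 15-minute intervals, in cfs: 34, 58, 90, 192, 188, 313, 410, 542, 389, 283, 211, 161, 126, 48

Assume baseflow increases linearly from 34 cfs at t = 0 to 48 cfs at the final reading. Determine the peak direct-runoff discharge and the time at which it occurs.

Subtracting baseflow gives direct-runoff ordinates: 0.00, 22.92, 53.85, 154.77, 149.69, 273.62, 369.54, 500.46, 346.38, 239.31, 166.23, 115.15, 79.08, 0.00 cfs.
The maximum is 500.46 cfs, occurring at the reading for t = 1.75 h.

Q_p = 500.46 cfs at t = 1.75 h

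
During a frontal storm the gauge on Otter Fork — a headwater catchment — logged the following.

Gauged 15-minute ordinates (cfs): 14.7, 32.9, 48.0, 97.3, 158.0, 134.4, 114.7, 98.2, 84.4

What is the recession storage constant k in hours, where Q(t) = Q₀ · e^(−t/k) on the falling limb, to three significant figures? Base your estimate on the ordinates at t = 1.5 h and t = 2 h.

On the falling limb, Q drops from 114.7 to 84.4 cfs between t = 1.5 h and t = 2 h (Δt = 0.5 h).
k = −Δt / ln(Q₂/Q₁) = −0.5 / ln(84.4/114.7) = 1.63 h.

k ≈ 1.63 h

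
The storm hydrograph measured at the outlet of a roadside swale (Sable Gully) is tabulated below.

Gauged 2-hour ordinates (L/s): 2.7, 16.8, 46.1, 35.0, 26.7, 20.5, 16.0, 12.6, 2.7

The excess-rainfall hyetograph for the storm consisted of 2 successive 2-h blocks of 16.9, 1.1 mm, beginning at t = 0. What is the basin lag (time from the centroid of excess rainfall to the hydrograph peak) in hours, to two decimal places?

t_L ≈ 2.88 h

Centroid of excess rainfall: t_c = Σ P_i·t̄_i / ΣP_i = 1.1222 h (block centres at 1, 3 h).
Hydrograph peak occurs at t = 4 h, so basin lag t_L = 4 − 1.1222 = 2.88 h.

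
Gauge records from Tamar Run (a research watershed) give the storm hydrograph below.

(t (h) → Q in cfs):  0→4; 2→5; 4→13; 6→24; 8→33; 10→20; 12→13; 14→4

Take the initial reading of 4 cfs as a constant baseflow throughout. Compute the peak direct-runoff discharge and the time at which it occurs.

Subtracting baseflow gives direct-runoff ordinates: 0.0, 1.0, 9.0, 20.0, 29.0, 16.0, 9.0, 0.0 cfs.
The maximum is 29.0 cfs, occurring at the reading for t = 8 h.

Q_p = 29.0 cfs at t = 8 h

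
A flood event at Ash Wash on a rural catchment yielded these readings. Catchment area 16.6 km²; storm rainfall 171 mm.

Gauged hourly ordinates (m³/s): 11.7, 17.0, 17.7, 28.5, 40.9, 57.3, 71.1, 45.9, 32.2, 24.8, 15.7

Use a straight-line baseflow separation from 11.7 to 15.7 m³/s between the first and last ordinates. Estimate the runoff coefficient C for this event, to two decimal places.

ΣQ_DR = 212.1 m³/s; V = ΣQ_DR·Δt = 7.636 × 10^5 m³.
Runoff depth d = V / A = 46.00 mm.
C = d / P = 46.00 / 171 = 0.27.

C ≈ 0.27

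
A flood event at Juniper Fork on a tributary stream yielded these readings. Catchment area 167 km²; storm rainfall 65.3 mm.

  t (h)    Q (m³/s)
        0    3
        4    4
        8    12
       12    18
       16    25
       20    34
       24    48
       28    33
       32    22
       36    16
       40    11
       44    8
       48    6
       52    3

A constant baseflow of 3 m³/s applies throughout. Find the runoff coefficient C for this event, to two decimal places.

ΣQ_DR = 201.0 m³/s; V = ΣQ_DR·Δt = 2.894 × 10^6 m³.
Runoff depth d = V / A = 17.33 mm.
C = d / P = 17.33 / 65.3 = 0.27.

C ≈ 0.27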